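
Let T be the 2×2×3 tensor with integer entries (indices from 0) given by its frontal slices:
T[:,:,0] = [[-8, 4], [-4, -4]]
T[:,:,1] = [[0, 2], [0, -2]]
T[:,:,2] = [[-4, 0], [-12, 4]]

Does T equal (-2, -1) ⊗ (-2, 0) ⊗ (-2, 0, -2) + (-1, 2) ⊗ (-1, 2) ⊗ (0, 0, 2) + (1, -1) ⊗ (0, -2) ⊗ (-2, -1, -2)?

Reconstruct entry (0,0,2) from the claimed factors: Σₗ aₗ[0]bₗ[0]cₗ[2] = (-2)·(-2)·(-2) + (-1)·(-1)·(2) + (1)·(0)·(-2) = -6, but T[0,0,2] = -4. The claim is false.

No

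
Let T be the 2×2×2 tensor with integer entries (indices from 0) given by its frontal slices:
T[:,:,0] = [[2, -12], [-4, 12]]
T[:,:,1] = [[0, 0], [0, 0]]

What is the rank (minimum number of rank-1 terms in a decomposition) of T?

Lower bound: in the mode-2 unfolding of T (rows indexed by j, columns by (i,k)) the 2×2 minor on rows j ∈ {0, 1}, columns (i,k) ∈ {(0,0), (1,0)} is det [[2, -4], [-12, 12]] = -24 ≠ 0, so that unfolding has rank ≥ 2 and hence rank(T) ≥ 2 (CP rank is at least every unfolding rank, though it can be larger).
Upper bound: T[:,:,k] = c[k]·M for every slice, with c = [1, 0] and M = [[2, -12], [-4, 12]] (rows i, columns j).
Splitting M by its rows (i = 0, 1), M = [1, 0][2, -12]ᵀ + [0, 1][-4, 12]ᵀ.
Hence T = [1, 0] (x) [2, -12] (x) [1, 0] + [0, 1] (x) [-4, 12] (x) [1, 0], so rank(T) ≤ 2.
These bounds meet, so rank(T) = 2.

2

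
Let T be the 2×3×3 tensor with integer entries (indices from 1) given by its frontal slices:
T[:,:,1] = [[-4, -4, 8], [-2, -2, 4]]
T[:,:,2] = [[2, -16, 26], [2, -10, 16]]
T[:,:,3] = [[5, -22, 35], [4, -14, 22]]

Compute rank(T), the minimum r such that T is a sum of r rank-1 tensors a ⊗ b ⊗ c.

Lower bound: in the mode-1 unfolding of T (rows indexed by i, columns by (j,k)) the 2×2 minor on rows i ∈ {1, 2}, columns (j,k) ∈ {(1,1), (1,2)} is det [[-4, 2], [-2, 2]] = -4 ≠ 0, so that unfolding has rank ≥ 2 and hence rank(T) ≥ 2 (CP rank is at least every unfolding rank, though it can be larger).
Upper bound: with S_k = T[:,:,k], the two rank-1 terms a₁b₁ᵀ, a₂b₂ᵀ are the rank-1 members of the pencil x·S₁ + y·S₂.
The 2×2 minor of x·S₁ + y·S₂ on rows {1,2}, columns {1,2} is 12·xy + 12·y² = 12·(y)(x + y), vanishing at (x:y) = (1:0) and (1:-1).
M₁ = S₁ = [[-4, -4, 8], [-2, -2, 4]] = (-2)·[2, 1][1, 1, -2]ᵀ and M₂ = S₁ − S₂ = [[-6, 12, -18], [-4, 8, -12]] = (-2)·[3, 2][1, -2, 3]ᵀ, so take a₁ = [2, 1], b₁ = [1, 1, -2], a₂ = [3, 2], b₂ = [1, -2, 3].
Each slice is an integer combination of E₁ = a₁b₁ᵀ and E₂ = a₂b₂ᵀ: S₁ = −2·E₁, S₂ = −2·E₁ + 2·E₂, S₃ = −2·E₁ + 3·E₂; reading off coefficients, c₁ = [-2, -2, -2] and c₂ = [0, 2, 3].
Hence T = [2, 1] ⊗ [1, 1, -2] ⊗ [-2, -2, -2] + [3, 2] ⊗ [1, -2, 3] ⊗ [0, 2, 3], so rank(T) ≤ 2.
These bounds meet, so rank(T) = 2.

2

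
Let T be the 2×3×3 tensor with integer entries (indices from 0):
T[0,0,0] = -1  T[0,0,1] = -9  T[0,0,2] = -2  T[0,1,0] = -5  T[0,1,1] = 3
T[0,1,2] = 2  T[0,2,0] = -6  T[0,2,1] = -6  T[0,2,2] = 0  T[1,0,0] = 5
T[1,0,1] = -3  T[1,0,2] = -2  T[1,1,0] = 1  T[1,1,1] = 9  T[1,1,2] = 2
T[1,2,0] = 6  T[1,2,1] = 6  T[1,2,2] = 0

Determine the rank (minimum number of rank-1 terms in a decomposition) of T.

2

Lower bound: the mode-1 unfolding of T (rows indexed by i, columns by (j,k) = (0,0), (0,1), (0,2), (1,0), (1,1), (1,2), (2,0), (2,1), (2,2)) is [[-1, -9, -2, -5, 3, 2, -6, -6, 0], [5, -3, -2, 1, 9, 2, 6, 6, 0]].
There the 2×2 minor on rows i ∈ {0, 1}, columns (j,k) ∈ {(0,0), (0,1)} is det [[-1, -9], [5, -3]] = 48 ≠ 0, so this unfolding has rank ≥ 2; CP rank is at least every unfolding rank, so rank(T) ≥ 2. (Flattening ranks never certify an upper bound on CP rank; for that we must actually write T with 2 rank-1 terms.)
Upper bound — finding two terms. Write S_k = T[:,:,k] for the frontal slices: S₀ = [[-1, -5, -6], [5, 1, 6]], S₁ = [[-9, 3, -6], [-3, 9, 6]], S₂ = [[-2, 2, 0], [-2, 2, 0]].
If T = a₁ ∘ b₁ ∘ c₁ + a₂ ∘ b₂ ∘ c₂ then each S_k = c₁[k]·a₁b₁ᵀ + c₂[k]·a₂b₂ᵀ. S₀ and S₁ are linearly independent, so a₁b₁ᵀ and a₂b₂ᵀ must span the same plane of matrices: they are the rank-1 matrices of the form x·S₀ + y·S₁.
The 2×2 minor of x·S₀ + y·S₁ on rows {0,1}, columns {0,1} is 24·x² − 48·xy − 72·y² = 24·(x − 3·y)(x + y), vanishing at (x:y) = (3:1) and (1:-1).
M₁ = 3·S₀ + S₁ = [[-12, -12, -24], [12, 12, 24]] = (-12)·(1, -1)(1, 1, 2)ᵀ and M₂ = S₀ − S₁ = [[8, -8, 0], [8, -8, 0]] = 8·(1, 1)(1, -1, 0)ᵀ, so take a₁ = (1, -1), b₁ = (1, 1, 2), a₂ = (1, 1), b₂ = (1, -1, 0).
Each slice is an integer combination of E₁ = a₁b₁ᵀ and E₂ = a₂b₂ᵀ: S₀ = −3·E₁ + 2·E₂, S₁ = −3·E₁ − 6·E₂, S₂ = −2·E₂; reading off coefficients, c₁ = (-3, -3, 0) and c₂ = (2, -6, -2).
Hence T = (1, -1) ∘ (1, 1, 2) ∘ (-3, -3, 0) + (1, 1) ∘ (1, -1, 0) ∘ (2, -6, -2), so rank(T) ≤ 2.
These bounds meet, so rank(T) = 2.
Check entry T[0,1,0] = -5: (1)·(1)·(-3) + (1)·(-1)·(2) = -5.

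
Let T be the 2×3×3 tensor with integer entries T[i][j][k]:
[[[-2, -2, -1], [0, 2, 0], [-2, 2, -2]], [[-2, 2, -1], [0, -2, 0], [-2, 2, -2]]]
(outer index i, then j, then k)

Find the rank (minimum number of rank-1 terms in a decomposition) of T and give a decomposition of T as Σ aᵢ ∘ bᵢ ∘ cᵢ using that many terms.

Lower bound: in the mode-2 unfolding of T (rows indexed by j, columns by (i,k)) the 3×3 minor on rows j ∈ {0, 1, 2}, columns (i,k) ∈ {(0,0), (0,1), (0,2)} is det [[-2, -2, -1], [0, 2, 0], [-2, 2, -2]] = 4 ≠ 0, so that unfolding has rank ≥ 3 and hence rank(T) ≥ 3 (CP rank is at least every unfolding rank, though it can be larger).
Upper bound: T is a sum of 3 rank-1 terms, T = [1, -1] ∘ [1, -1, 0] ∘ [0, -2, 0] + [1, 1] ∘ [1, 0, 0] ∘ [0, -2, 1] + [1, 1] ∘ [1, 0, 1] ∘ [-2, 2, -2] (written with every a and b primitive with positive leading entry and the scale carried by c; CP decompositions are not unique, and this one is verified by expanding entrywise), so rank(T) ≤ 3.
These bounds meet, so rank(T) = 3.

rank(T) = 3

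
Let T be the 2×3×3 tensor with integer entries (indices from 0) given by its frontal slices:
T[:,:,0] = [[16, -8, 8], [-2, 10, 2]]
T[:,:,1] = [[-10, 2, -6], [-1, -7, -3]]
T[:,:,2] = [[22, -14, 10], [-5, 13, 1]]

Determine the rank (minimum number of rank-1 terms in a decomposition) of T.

Lower bound: the mode-1 unfolding of T (rows indexed by i, columns by (j,k) = (0,0), (0,1), (0,2), (1,0), (1,1), (1,2), (2,0), (2,1), (2,2)) is [[16, -10, 22, -8, 2, -14, 8, -6, 10], [-2, -1, -5, 10, -7, 13, 2, -3, 1]].
There the 2×2 minor on rows i ∈ {0, 1}, columns (j,k) ∈ {(0,0), (0,1)} is det [[16, -10], [-2, -1]] = -36 ≠ 0, so this unfolding has rank ≥ 2; CP rank is at least every unfolding rank, so rank(T) ≥ 2. (Flattening ranks never certify an upper bound on CP rank; for that we must actually write T with 2 rank-1 terms.)
Upper bound — finding two terms. Write S_k = T[:,:,k] for the frontal slices: S₀ = [[16, -8, 8], [-2, 10, 2]], S₁ = [[-10, 2, -6], [-1, -7, -3]], S₂ = [[22, -14, 10], [-5, 13, 1]].
If T = a₁ ⊗ b₁ ⊗ c₁ + a₂ ⊗ b₂ ⊗ c₂ then each S_k = c₁[k]·a₁b₁ᵀ + c₂[k]·a₂b₂ᵀ. S₀ and S₁ are linearly independent, so a₁b₁ᵀ and a₂b₂ᵀ must span the same plane of matrices: they are the rank-1 matrices of the form x·S₀ + y·S₁.
The 2×2 minor of x·S₀ + y·S₁ on rows {0,1}, columns {0,1} is 144·x² − 216·xy + 72·y² = 72·(2·x − y)(x − y), vanishing at (x:y) = (1:2) and (1:1).
M₁ = S₀ + 2·S₁ = [[-4, -4, -4], [-4, -4, -4]] = (-4)·[1, 1][1, 1, 1]ᵀ and M₂ = S₀ + S₁ = [[6, -6, 2], [-3, 3, -1]] = [2, -1][3, -3, 1]ᵀ, so take a₁ = [1, 1], b₁ = [1, 1, 1], a₂ = [2, -1], b₂ = [3, -3, 1].
Each slice is an integer combination of E₁ = a₁b₁ᵀ and E₂ = a₂b₂ᵀ: S₀ = 4·E₁ + 2·E₂, S₁ = −4·E₁ − E₂, S₂ = 4·E₁ + 3·E₂; reading off coefficients, c₁ = [4, -4, 4] and c₂ = [2, -1, 3].
Hence T = [1, 1] ⊗ [1, 1, 1] ⊗ [4, -4, 4] + [2, -1] ⊗ [3, -3, 1] ⊗ [2, -1, 3], so rank(T) ≤ 2.
These bounds meet, so rank(T) = 2.

2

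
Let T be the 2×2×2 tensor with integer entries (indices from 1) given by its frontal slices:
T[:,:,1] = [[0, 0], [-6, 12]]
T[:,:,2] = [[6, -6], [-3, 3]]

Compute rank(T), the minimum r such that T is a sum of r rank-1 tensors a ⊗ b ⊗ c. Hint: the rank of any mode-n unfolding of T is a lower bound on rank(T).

Lower bound: the mode-1 unfolding of T (rows indexed by i, columns by (j,k) = (1,1), (1,2), (2,1), (2,2)) is [[0, 6, 0, -6], [-6, -3, 12, 3]].
There the 2×2 minor on rows i ∈ {1, 2}, columns (j,k) ∈ {(1,1), (1,2)} is det [[0, 6], [-6, -3]] = 36 ≠ 0, so this unfolding has rank ≥ 2; CP rank is at least every unfolding rank, so rank(T) ≥ 2. (This is only a lower bound: in general the CP rank may exceed every unfolding rank, so we still need to exhibit 2 rank-1 terms summing to T.)
Upper bound — finding two terms. Write S_k = T[:,:,k] for the frontal slices: S₁ = [[0, 0], [-6, 12]], S₂ = [[6, -6], [-3, 3]].
If T = a₁ ⊗ b₁ ⊗ c₁ + a₂ ⊗ b₂ ⊗ c₂ then each S_k = c₁[k]·a₁b₁ᵀ + c₂[k]·a₂b₂ᵀ. S₁ and S₂ are linearly independent, so a₁b₁ᵀ and a₂b₂ᵀ must span the same plane of matrices: they are the rank-1 matrices of the form x·S₁ + y·S₂.
det(x·S₁ + y·S₂) is 36·xy = 36·(y)(x), vanishing at (x:y) = (1:0) and (0:1).
M₁ = S₁ = [[0, 0], [-6, 12]] = (-6)·(0, 1)(1, -2)ᵀ and M₂ = S₂ = [[6, -6], [-3, 3]] = 3·(2, -1)(1, -1)ᵀ, so take a₁ = (0, 1), b₁ = (1, -2), a₂ = (2, -1), b₂ = (1, -1).
Each slice is an integer combination of E₁ = a₁b₁ᵀ and E₂ = a₂b₂ᵀ: S₁ = −6·E₁, S₂ = 3·E₂; reading off coefficients, c₁ = (-6, 0) and c₂ = (0, 3).
Hence T = (0, 1) ⊗ (1, -2) ⊗ (-6, 0) + (2, -1) ⊗ (1, -1) ⊗ (0, 3), so rank(T) ≤ 2.
These bounds meet, so rank(T) = 2.

2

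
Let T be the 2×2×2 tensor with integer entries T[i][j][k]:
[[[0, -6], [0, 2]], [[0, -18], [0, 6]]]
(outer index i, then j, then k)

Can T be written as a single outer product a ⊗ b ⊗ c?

Yes

If T = a ⊗ b ⊗ c then every fibre of T is a multiple of the corresponding factor, so read the factors off the fibres through the nonzero entry T[0,0,1] = -6.
The mode-1 fibre T[:,0,1] = [-6, -18] gives a = [1, 3] (primitive direction); the mode-2 fibre T[0,:,1] = [-6, 2] gives b = [3, -1]; then c[k] = T[0,0,k] / (a[0]·b[0]) = [0, -6] / 3 = [0, -2].
Expanding [1, 3] ⊗ [3, -1] ⊗ [0, -2] reproduces all 8 entries of T, so T = [1, 3] ⊗ [3, -1] ⊗ [0, -2] and rank(T) ≤ 1.
Equivalently every frontal slice T[:,:,k] is c[k] times the rank-1 matrix [1, 3] ⊗ [3, -1]. So T has rank 1 (it is nonzero).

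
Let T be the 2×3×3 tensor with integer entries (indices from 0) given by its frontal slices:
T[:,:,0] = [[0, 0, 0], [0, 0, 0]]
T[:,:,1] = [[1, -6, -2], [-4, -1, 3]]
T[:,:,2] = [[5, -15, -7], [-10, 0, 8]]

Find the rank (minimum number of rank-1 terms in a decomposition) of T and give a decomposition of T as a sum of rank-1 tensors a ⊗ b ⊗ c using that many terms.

Lower bound: the mode-1 unfolding of T (rows indexed by i, columns by (j,k) = (0,0), (0,1), (0,2), (1,0), (1,1), (1,2), (2,0), (2,1), (2,2)) is [[0, 1, 5, 0, -6, -15, 0, -2, -7], [0, -4, -10, 0, -1, 0, 0, 3, 8]].
There the 2×2 minor on rows i ∈ {0, 1}, columns (j,k) ∈ {(0,1), (0,2)} is det [[1, 5], [-4, -10]] = 10 ≠ 0, so this unfolding has rank ≥ 2; CP rank is at least every unfolding rank, so rank(T) ≥ 2. (Unfolding ranks only ever bound the CP rank from below — rank(T) can be strictly larger than all of them — so the matching upper bound has to come from an explicit 2-term decomposition.)
Upper bound — finding two terms. Write S_k = T[:,:,k] for the frontal slices: S₀ = [[0, 0, 0], [0, 0, 0]], S₁ = [[1, -6, -2], [-4, -1, 3]], S₂ = [[5, -15, -7], [-10, 0, 8]].
If T = a₁ ⊗ b₁ ⊗ c₁ + a₂ ⊗ b₂ ⊗ c₂ then each S_k = c₁[k]·a₁b₁ᵀ + c₂[k]·a₂b₂ᵀ. S₁ and S₂ are linearly independent, so a₁b₁ᵀ and a₂b₂ᵀ must span the same plane of matrices: they are the rank-1 matrices of the form x·S₁ + y·S₂.
The 2×2 minor of x·S₁ + y·S₂ on rows {0,1}, columns {0,1} is −25·x² − 125·xy − 150·y² = (-25)·(x + 3·y)(x + 2·y), vanishing at (x:y) = (3:-1) and (2:-1).
M₁ = 3·S₁ − S₂ = [[-2, -3, 1], [-2, -3, 1]] = −[1, 1][2, 3, -1]ᵀ and M₂ = 2·S₁ − S₂ = [[-3, 3, 3], [2, -2, -2]] = −[3, -2][1, -1, -1]ᵀ, so take a₁ = [1, 1], b₁ = [2, 3, -1], a₂ = [3, -2], b₂ = [1, -1, -1].
Each slice is an integer combination of E₁ = a₁b₁ᵀ and E₂ = a₂b₂ᵀ: S₀ = 0, S₁ = −E₁ + E₂, S₂ = −2·E₁ + 3·E₂; reading off coefficients, c₁ = [0, -1, -2] and c₂ = [0, 1, 3].
Hence T = [1, 1] ⊗ [2, 3, -1] ⊗ [0, -1, -2] + [3, -2] ⊗ [1, -1, -1] ⊗ [0, 1, 3], so rank(T) ≤ 2.
These bounds meet, so rank(T) = 2.

rank(T) = 2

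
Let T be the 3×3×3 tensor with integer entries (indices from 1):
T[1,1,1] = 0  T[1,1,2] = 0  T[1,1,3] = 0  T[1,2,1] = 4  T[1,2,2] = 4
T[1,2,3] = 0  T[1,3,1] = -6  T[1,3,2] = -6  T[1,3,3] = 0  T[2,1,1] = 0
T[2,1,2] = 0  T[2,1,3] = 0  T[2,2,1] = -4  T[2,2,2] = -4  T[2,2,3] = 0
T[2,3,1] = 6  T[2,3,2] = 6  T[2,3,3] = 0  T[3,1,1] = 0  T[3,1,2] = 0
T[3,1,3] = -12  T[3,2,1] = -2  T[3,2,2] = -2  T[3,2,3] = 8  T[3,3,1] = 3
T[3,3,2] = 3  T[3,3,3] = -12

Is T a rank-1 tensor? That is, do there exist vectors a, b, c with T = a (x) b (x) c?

No

The mode-2 unfolding of T (rows indexed by j, columns by (i,k) = (1,1), (1,2), (1,3), (2,1), (2,2), (2,3), (3,1), (3,2), (3,3)) is [[0, 0, 0, 0, 0, 0, 0, 0, -12], [4, 4, 0, -4, -4, 0, -2, -2, 8], [-6, -6, 0, 6, 6, 0, 3, 3, -12]].
There the 2×2 minor on rows j ∈ {1, 2}, columns (i,k) ∈ {(1,1), (3,3)} is det [[0, -12], [4, 8]] = 48 ≠ 0, so this unfolding has rank ≥ 2; CP rank is at least every unfolding rank, so rank(T) ≥ 2.
In particular rank(T) ≥ 2 > 1, so T is not rank-1.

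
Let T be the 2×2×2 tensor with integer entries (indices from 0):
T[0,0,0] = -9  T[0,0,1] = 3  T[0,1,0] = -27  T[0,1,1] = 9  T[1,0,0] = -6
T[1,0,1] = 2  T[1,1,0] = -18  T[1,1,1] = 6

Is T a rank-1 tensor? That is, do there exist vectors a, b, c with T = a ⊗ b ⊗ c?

Yes

If T = a ⊗ b ⊗ c then every fibre of T is a multiple of the corresponding factor, so read the factors off the fibres through the nonzero entry T[0,0,0] = -9.
The mode-1 fibre T[:,0,0] = [-9, -6] gives a = [3, 2] (primitive direction); the mode-2 fibre T[0,:,0] = [-9, -27] gives b = [1, 3]; then c[k] = T[0,0,k] / (a[0]·b[0]) = [-9, 3] / 3 = [-3, 1].
Expanding [3, 2] ⊗ [1, 3] ⊗ [-3, 1] reproduces all 8 entries of T, so T = [3, 2] ⊗ [1, 3] ⊗ [-3, 1] and rank(T) ≤ 1.
Equivalently every frontal slice T[:,:,k] is c[k] times the rank-1 matrix [3, 2] ⊗ [1, 3]. So T has rank 1 (it is nonzero).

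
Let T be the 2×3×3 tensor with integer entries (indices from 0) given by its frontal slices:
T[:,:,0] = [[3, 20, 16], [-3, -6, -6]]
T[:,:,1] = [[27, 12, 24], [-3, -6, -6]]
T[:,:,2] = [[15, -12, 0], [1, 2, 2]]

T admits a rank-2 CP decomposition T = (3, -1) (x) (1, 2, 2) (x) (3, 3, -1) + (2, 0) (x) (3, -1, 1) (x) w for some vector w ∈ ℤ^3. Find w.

Subtract the known terms from T to get the rank-1 residual R = (2, 0) (x) (3, -1, 1) (x) w, so R[i,j,k] = a[i]·b[j]·w[k]. Pick indices with nonzero a[0]·b[0] = (2)·(3) = 6. Only the fibre through (0,0,·) is needed: R[0,0,:] = T[0,0,:] − Σₗ aₗ[0]bₗ[0]cₗ = [3, 27, 15] − (3)·(1)·(3, 3, -1) = [-6, 18, 18]. Then w[k] = R[0,0,k] / 6 for each k, giving w = [-6, 18, 18] / 6 = (-1, 3, 3).

w = (-1, 3, 3)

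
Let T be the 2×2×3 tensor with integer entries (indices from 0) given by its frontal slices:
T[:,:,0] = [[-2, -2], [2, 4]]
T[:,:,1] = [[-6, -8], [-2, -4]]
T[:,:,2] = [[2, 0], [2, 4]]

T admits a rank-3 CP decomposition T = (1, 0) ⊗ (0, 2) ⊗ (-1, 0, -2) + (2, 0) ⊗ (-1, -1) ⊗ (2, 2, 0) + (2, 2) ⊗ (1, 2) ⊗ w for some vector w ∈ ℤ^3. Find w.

w = (1, -1, 1)

Subtract the known terms from T to get the rank-1 residual R = (2, 2) ⊗ (1, 2) ⊗ w, so R[i,j,k] = a[i]·b[j]·w[k]. Pick indices with nonzero a[0]·b[0] = (2)·(1) = 2. Only the fibre through (0,0,·) is needed: R[0,0,:] = T[0,0,:] − Σₗ aₗ[0]bₗ[0]cₗ = [-2, -6, 2] − (1)·(0)·(-1, 0, -2) − (2)·(-1)·(2, 2, 0) = [2, -2, 2]. Then w[k] = R[0,0,k] / 2 for each k, giving w = [2, -2, 2] / 2 = (1, -1, 1).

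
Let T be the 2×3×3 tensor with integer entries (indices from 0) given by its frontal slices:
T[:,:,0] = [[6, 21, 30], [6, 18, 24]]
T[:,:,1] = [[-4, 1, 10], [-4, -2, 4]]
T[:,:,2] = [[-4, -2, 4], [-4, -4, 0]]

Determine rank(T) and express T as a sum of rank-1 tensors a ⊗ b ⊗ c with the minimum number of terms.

rank(T) = 2

Lower bound: in the mode-2 unfolding of T (rows indexed by j, columns by (i,k)) the 2×2 minor on rows j ∈ {0, 1}, columns (i,k) ∈ {(0,0), (0,1)} is det [[6, -4], [21, 1]] = 90 ≠ 0, so that unfolding has rank ≥ 2 and hence rank(T) ≥ 2 (CP rank is at least every unfolding rank, though it can be larger).
Upper bound: with S_k = T[:,:,k], the two rank-1 terms a₁b₁ᵀ, a₂b₂ᵀ are the rank-1 members of the pencil x·S₀ + y·S₁.
The 2×2 minor of x·S₀ + y·S₁ on rows {0,1}, columns {0,1} is −18·x² − 6·xy + 12·y² = (-6)·(3·x − 2·y)(x + y), vanishing at (x:y) = (2:3) and (1:-1).
M₁ = 2·S₀ + 3·S₁ = [[0, 45, 90], [0, 30, 60]] = 15·[3, 2][0, 1, 2]ᵀ and M₂ = S₀ − S₁ = [[10, 20, 20], [10, 20, 20]] = 10·[1, 1][1, 2, 2]ᵀ, so take a₁ = [3, 2], b₁ = [0, 1, 2], a₂ = [1, 1], b₂ = [1, 2, 2].
Each slice is an integer combination of E₁ = a₁b₁ᵀ and E₂ = a₂b₂ᵀ: S₀ = 3·E₁ + 6·E₂, S₁ = 3·E₁ − 4·E₂, S₂ = 2·E₁ − 4·E₂; reading off coefficients, c₁ = [3, 3, 2] and c₂ = [6, -4, -4].
Hence T = [3, 2] ⊗ [0, 1, 2] ⊗ [3, 3, 2] + [1, 1] ⊗ [1, 2, 2] ⊗ [6, -4, -4], so rank(T) ≤ 2.
These bounds meet, so rank(T) = 2.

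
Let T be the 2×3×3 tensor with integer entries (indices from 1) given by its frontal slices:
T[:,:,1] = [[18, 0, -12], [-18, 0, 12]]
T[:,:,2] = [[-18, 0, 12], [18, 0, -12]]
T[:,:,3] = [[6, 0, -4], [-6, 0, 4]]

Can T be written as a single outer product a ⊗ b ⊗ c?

The mode-1 fibre T[:,1,1] = [18, -18] gives a = [1, -1] (primitive direction); the mode-2 fibre T[1,:,1] = [18, 0, -12] gives b = [3, 0, -2]; then c[k] = T[1,1,k] / (a[1]·b[1]) = [18, -18, 6] / 3 = [6, -6, 2].
Expanding [1, -1] ⊗ [3, 0, -2] ⊗ [6, -6, 2] reproduces all 18 entries of T, so T = [1, -1] ⊗ [3, 0, -2] ⊗ [6, -6, 2] and rank(T) ≤ 1.
Equivalently every frontal slice T[:,:,k] is c[k] times the rank-1 matrix [1, -1] ⊗ [3, 0, -2]. So T has rank 1 (it is nonzero).

Yes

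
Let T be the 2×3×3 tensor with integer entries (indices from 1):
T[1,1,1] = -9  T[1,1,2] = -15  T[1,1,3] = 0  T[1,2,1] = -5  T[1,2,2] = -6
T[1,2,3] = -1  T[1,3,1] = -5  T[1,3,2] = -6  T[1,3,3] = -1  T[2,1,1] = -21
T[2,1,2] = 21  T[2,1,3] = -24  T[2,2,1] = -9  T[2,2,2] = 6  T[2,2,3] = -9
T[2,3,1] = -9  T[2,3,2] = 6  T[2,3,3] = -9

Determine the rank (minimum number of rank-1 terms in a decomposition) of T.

Lower bound: in the mode-2 unfolding of T (rows indexed by j, columns by (i,k)) the 2×2 minor on rows j ∈ {1, 2}, columns (i,k) ∈ {(1,1), (1,2)} is det [[-9, -15], [-5, -6]] = -21 ≠ 0, so that unfolding has rank ≥ 2 and hence rank(T) ≥ 2 (CP rank is at least every unfolding rank, though it can be larger).
Upper bound: with S_k = T[:,:,k], the two rank-1 terms a₁b₁ᵀ, a₂b₂ᵀ are the rank-1 members of the pencil x·S₁ + y·S₂.
The 2×2 minor of x·S₁ + y·S₂ on rows {1,2}, columns {1,2} is −24·x² + 60·xy + 36·y² = (-12)·(x − 3·y)(2·x + y), vanishing at (x:y) = (3:1) and (1:-2).
M₁ = 3·S₁ + S₂ = [[-42, -21, -21], [-42, -21, -21]] = (-21)·(1, 1)(2, 1, 1)ᵀ and M₂ = S₁ − 2·S₂ = [[21, 7, 7], [-63, -21, -21]] = 7·(1, -3)(3, 1, 1)ᵀ, so take a₁ = (1, 1), b₁ = (2, 1, 1), a₂ = (1, -3), b₂ = (3, 1, 1).
Each slice is an integer combination of E₁ = a₁b₁ᵀ and E₂ = a₂b₂ᵀ: S₁ = −6·E₁ + E₂, S₂ = −3·E₁ − 3·E₂, S₃ = −3·E₁ + 2·E₂; reading off coefficients, c₁ = (-6, -3, -3) and c₂ = (1, -3, 2).
Hence T = (1, 1) ⊗ (2, 1, 1) ⊗ (-6, -3, -3) + (1, -3) ⊗ (3, 1, 1) ⊗ (1, -3, 2), so rank(T) ≤ 2.
These bounds meet, so rank(T) = 2.

2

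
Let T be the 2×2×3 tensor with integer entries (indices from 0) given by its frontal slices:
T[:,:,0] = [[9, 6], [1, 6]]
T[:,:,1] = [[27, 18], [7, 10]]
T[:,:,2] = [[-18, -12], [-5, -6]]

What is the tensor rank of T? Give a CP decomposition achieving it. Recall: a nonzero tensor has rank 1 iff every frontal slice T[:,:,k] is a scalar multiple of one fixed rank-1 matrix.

rank(T) = 2

Lower bound: the mode-1 unfolding of T (rows indexed by i, columns by (j,k) = (0,0), (0,1), (0,2), (1,0), (1,1), (1,2)) is [[9, 27, -18, 6, 18, -12], [1, 7, -5, 6, 10, -6]].
There the 2×2 minor on rows i ∈ {0, 1}, columns (j,k) ∈ {(0,0), (0,1)} is det [[9, 27], [1, 7]] = 36 ≠ 0, so this unfolding has rank ≥ 2; CP rank is at least every unfolding rank, so rank(T) ≥ 2. (This is only a lower bound: in general the CP rank may exceed every unfolding rank, so we still need to exhibit 2 rank-1 terms summing to T.)
Upper bound — finding two terms. Write S_k = T[:,:,k] for the frontal slices: S₀ = [[9, 6], [1, 6]], S₁ = [[27, 18], [7, 10]], S₂ = [[-18, -12], [-5, -6]].
If T = a₁ (x) b₁ (x) c₁ + a₂ (x) b₂ (x) c₂ then each S_k = c₁[k]·a₁b₁ᵀ + c₂[k]·a₂b₂ᵀ. S₀ and S₁ are linearly independent, so a₁b₁ᵀ and a₂b₂ᵀ must span the same plane of matrices: they are the rank-1 matrices of the form x·S₀ + y·S₁.
det(x·S₀ + y·S₁) is 48·x² + 192·xy + 144·y² = 48·(x + 3·y)(x + y), vanishing at (x:y) = (3:-1) and (1:-1).
M₁ = 3·S₀ − S₁ = [[0, 0], [-4, 8]] = (-4)·[0, 1][1, -2]ᵀ and M₂ = S₀ − S₁ = [[-18, -12], [-6, -4]] = (-2)·[3, 1][3, 2]ᵀ, so take a₁ = [0, 1], b₁ = [1, -2], a₂ = [3, 1], b₂ = [3, 2].
Each slice is an integer combination of E₁ = a₁b₁ᵀ and E₂ = a₂b₂ᵀ: S₀ = −2·E₁ + E₂, S₁ = −2·E₁ + 3·E₂, S₂ = E₁ − 2·E₂; reading off coefficients, c₁ = [-2, -2, 1] and c₂ = [1, 3, -2].
Hence T = [0, 1] (x) [1, -2] (x) [-2, -2, 1] + [3, 1] (x) [3, 2] (x) [1, 3, -2], so rank(T) ≤ 2.
These bounds meet, so rank(T) = 2.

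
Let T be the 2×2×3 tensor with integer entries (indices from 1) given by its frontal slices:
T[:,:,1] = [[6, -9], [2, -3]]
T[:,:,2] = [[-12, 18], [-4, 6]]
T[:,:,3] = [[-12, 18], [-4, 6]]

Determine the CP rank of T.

Lower bound: T ≠ 0 (e.g. T[1,1,1] = 6), so rank(T) ≥ 1.
Upper bound: if T = a (x) b (x) c then every fibre of T is a multiple of the corresponding factor, so read the factors off the fibres through the nonzero entry T[1,1,1] = 6.
The mode-1 fibre T[:,1,1] = [6, 2] gives a = (3, 1) (primitive direction); the mode-2 fibre T[1,:,1] = [6, -9] gives b = (2, -3); then c[k] = T[1,1,k] / (a[1]·b[1]) = [6, -12, -12] / 6 = (1, -2, -2).
Expanding (3, 1) (x) (2, -3) (x) (1, -2, -2) reproduces all 12 entries of T, so T = (3, 1) (x) (2, -3) (x) (1, -2, -2) and rank(T) ≤ 1.
These bounds meet, so rank(T) = 1.

1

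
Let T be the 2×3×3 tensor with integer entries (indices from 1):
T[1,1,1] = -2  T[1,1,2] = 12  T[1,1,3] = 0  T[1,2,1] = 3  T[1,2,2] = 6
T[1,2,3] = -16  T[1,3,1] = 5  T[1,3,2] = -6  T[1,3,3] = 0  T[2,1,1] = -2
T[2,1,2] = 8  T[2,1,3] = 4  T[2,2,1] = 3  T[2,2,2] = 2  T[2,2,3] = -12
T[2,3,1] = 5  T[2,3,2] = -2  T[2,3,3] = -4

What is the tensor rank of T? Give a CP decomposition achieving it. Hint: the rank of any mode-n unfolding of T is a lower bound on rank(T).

rank(T) = 3

Lower bound: the mode-3 unfolding of T (rows indexed by k, columns by (i,j) = (1,1), (1,2), (1,3), (2,1), (2,2), (2,3)) is [[-2, 3, 5, -2, 3, 5], [12, 6, -6, 8, 2, -2], [0, -16, 0, 4, -12, -4]].
There the 3×3 minor on rows k ∈ {1, 2, 3}, columns (i,j) ∈ {(1,1), (1,2), (1,3)} is det [[-2, 3, 5], [12, 6, -6], [0, -16, 0]] = -768 ≠ 0, so this unfolding has rank ≥ 3; CP rank is at least every unfolding rank, so rank(T) ≥ 3. (Unfolding ranks only ever bound the CP rank from below — rank(T) can be strictly larger than all of them — so the matching upper bound has to come from an explicit 3-term decomposition.)
Upper bound: T is a sum of 3 rank-1 terms, T = (1, 1) (x) (1, -1, -1) (x) (-4, 0, 8) + (1, 1) (x) (2, -1, 1) (x) (1, 2, 0) + (2, 1) (x) (1, 1, -1) (x) (0, 4, -4) (written with every a and b primitive with positive leading entry and the scale carried by c; CP decompositions are not unique, and this one is verified by expanding entrywise), so rank(T) ≤ 3.
These bounds meet, so rank(T) = 3.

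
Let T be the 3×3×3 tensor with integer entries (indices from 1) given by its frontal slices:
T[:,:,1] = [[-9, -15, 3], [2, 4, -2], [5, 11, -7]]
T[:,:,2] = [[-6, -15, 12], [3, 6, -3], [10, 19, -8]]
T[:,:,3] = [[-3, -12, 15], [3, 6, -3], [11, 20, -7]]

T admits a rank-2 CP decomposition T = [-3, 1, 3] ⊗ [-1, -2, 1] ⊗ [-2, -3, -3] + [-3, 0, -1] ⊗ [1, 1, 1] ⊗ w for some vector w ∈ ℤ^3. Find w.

Subtract the known terms from T to get the rank-1 residual R = [-3, 0, -1] ⊗ [1, 1, 1] ⊗ w, so R[i,j,k] = a[i]·b[j]·w[k]. Pick indices with nonzero a[1]·b[1] = (-3)·(1) = -3. Only the fibre through (1,1,·) is needed: R[1,1,:] = T[1,1,:] − Σₗ aₗ[1]bₗ[1]cₗ = [-9, -6, -3] − (-3)·(-1)·[-2, -3, -3] = [-3, 3, 6]. Then w[k] = R[1,1,k] / -3 for each k, giving w = [-3, 3, 6] / -3 = [1, -1, -2].

w = [1, -1, -2]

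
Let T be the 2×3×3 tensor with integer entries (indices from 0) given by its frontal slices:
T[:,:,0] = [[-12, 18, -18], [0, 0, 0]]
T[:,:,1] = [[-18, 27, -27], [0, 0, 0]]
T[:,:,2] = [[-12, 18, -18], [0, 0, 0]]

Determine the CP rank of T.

Lower bound: T ≠ 0 (e.g. T[0,0,0] = -12), so rank(T) ≥ 1.
Upper bound: the mode-1 fibre T[:,0,0] = [-12, 0] gives a = [1, 0] (primitive direction); the mode-2 fibre T[0,:,0] = [-12, 18, -18] gives b = [2, -3, 3]; then c[k] = T[0,0,k] / (a[0]·b[0]) = [-12, -18, -12] / 2 = [-6, -9, -6].
Expanding [1, 0] ⊗ [2, -3, 3] ⊗ [-6, -9, -6] reproduces all 18 entries of T, so T = [1, 0] ⊗ [2, -3, 3] ⊗ [-6, -9, -6] and rank(T) ≤ 1.
These bounds meet, so rank(T) = 1.

1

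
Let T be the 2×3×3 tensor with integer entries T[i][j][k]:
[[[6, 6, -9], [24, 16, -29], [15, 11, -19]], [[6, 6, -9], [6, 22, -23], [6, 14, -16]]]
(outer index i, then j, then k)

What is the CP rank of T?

2

Lower bound: the mode-1 unfolding of T (rows indexed by i, columns by (j,k) = (0,0), (0,1), (0,2), (1,0), (1,1), (1,2), (2,0), (2,1), (2,2)) is [[6, 6, -9, 24, 16, -29, 15, 11, -19], [6, 6, -9, 6, 22, -23, 6, 14, -16]].
There the 2×2 minor on rows i ∈ {0, 1}, columns (j,k) ∈ {(0,0), (1,0)} is det [[6, 24], [6, 6]] = -108 ≠ 0, so this unfolding has rank ≥ 2; CP rank is at least every unfolding rank, so rank(T) ≥ 2. (Flattening ranks never certify an upper bound on CP rank; for that we must actually write T with 2 rank-1 terms.)
Upper bound — finding two terms. Write S_k = T[:,:,k] for the frontal slices: S₀ = [[6, 24, 15], [6, 6, 6]], S₁ = [[6, 16, 11], [6, 22, 14]], S₂ = [[-9, -29, -19], [-9, -23, -16]].
If T = a₁ ⊗ b₁ ⊗ c₁ + a₂ ⊗ b₂ ⊗ c₂ then each S_k = c₁[k]·a₁b₁ᵀ + c₂[k]·a₂b₂ᵀ. S₀ and S₁ are linearly independent, so a₁b₁ᵀ and a₂b₂ᵀ must span the same plane of matrices: they are the rank-1 matrices of the form x·S₀ + y·S₁.
The 2×2 minor of x·S₀ + y·S₁ on rows {0,1}, columns {0,1} is −108·x² − 72·xy + 36·y² = (-36)·(3·x − y)(x + y), vanishing at (x:y) = (1:3) and (1:-1).
M₁ = S₀ + 3·S₁ = [[24, 72, 48], [24, 72, 48]] = 24·[1, 1][1, 3, 2]ᵀ and M₂ = S₀ − S₁ = [[0, 8, 4], [0, -16, -8]] = 4·[1, -2][0, 2, 1]ᵀ, so take a₁ = [1, 1], b₁ = [1, 3, 2], a₂ = [1, -2], b₂ = [0, 2, 1].
Each slice is an integer combination of E₁ = a₁b₁ᵀ and E₂ = a₂b₂ᵀ: S₀ = 6·E₁ + 3·E₂, S₁ = 6·E₁ − E₂, S₂ = −9·E₁ − E₂; reading off coefficients, c₁ = [6, 6, -9] and c₂ = [3, -1, -1].
Hence T = [1, 1] ⊗ [1, 3, 2] ⊗ [6, 6, -9] + [1, -2] ⊗ [0, 2, 1] ⊗ [3, -1, -1], so rank(T) ≤ 2.
These bounds meet, so rank(T) = 2.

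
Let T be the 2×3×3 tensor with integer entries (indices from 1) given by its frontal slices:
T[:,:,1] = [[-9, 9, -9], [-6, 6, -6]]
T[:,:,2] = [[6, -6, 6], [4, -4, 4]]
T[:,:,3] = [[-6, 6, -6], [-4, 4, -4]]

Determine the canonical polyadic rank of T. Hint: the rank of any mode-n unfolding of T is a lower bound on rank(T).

Lower bound: T ≠ 0 (e.g. T[1,1,1] = -9), so rank(T) ≥ 1.
Upper bound: if T = a ⊗ b ⊗ c then every fibre of T is a multiple of the corresponding factor, so read the factors off the fibres through the nonzero entry T[1,1,1] = -9.
The mode-1 fibre T[:,1,1] = [-9, -6] gives a = [3, 2] (primitive direction); the mode-2 fibre T[1,:,1] = [-9, 9, -9] gives b = [1, -1, 1]; then c[k] = T[1,1,k] / (a[1]·b[1]) = [-9, 6, -6] / 3 = [-3, 2, -2].
Expanding [3, 2] ⊗ [1, -1, 1] ⊗ [-3, 2, -2] reproduces all 18 entries of T, so T = [3, 2] ⊗ [1, -1, 1] ⊗ [-3, 2, -2] and rank(T) ≤ 1.
These bounds meet, so rank(T) = 1.

1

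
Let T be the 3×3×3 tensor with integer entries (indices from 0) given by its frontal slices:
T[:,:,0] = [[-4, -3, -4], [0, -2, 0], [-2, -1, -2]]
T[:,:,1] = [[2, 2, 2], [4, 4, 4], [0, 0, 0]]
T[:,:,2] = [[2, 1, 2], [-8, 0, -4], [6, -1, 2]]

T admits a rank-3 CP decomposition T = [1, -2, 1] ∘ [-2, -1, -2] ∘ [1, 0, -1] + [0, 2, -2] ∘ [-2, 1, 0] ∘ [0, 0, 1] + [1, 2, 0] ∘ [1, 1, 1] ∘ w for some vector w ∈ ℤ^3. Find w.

w = [-2, 2, 0]

Subtract the known terms from T to get the rank-1 residual R = [1, 2, 0] ∘ [1, 1, 1] ∘ w, so R[i,j,k] = a[i]·b[j]·w[k]. Pick indices with nonzero a[0]·b[0] = (1)·(1) = 1. Only the fibre through (0,0,·) is needed: R[0,0,:] = T[0,0,:] − Σₗ aₗ[0]bₗ[0]cₗ = [-4, 2, 2] − (1)·(-2)·[1, 0, -1] − (0)·(-2)·[0, 0, 1] = [-2, 2, 0]. Then w[k] = R[0,0,k] / 1 for each k, giving w = [-2, 2, 0] / 1 = [-2, 2, 0].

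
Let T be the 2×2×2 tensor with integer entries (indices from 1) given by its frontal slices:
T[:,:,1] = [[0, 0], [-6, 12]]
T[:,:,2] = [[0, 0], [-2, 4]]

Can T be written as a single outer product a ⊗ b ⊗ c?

Yes

The mode-1 fibre T[:,1,1] = [0, -6] gives a = [0, 1] (primitive direction); the mode-2 fibre T[2,:,1] = [-6, 12] gives b = [1, -2]; then c[k] = T[2,1,k] / (a[2]·b[1]) = [-6, -2] / 1 = [-6, -2].
Expanding [0, 1] ⊗ [1, -2] ⊗ [-6, -2] reproduces all 8 entries of T, so T = [0, 1] ⊗ [1, -2] ⊗ [-6, -2] and rank(T) ≤ 1.
Equivalently every frontal slice T[:,:,k] is c[k] times the rank-1 matrix [0, 1] ⊗ [1, -2]. So T has rank 1 (it is nonzero).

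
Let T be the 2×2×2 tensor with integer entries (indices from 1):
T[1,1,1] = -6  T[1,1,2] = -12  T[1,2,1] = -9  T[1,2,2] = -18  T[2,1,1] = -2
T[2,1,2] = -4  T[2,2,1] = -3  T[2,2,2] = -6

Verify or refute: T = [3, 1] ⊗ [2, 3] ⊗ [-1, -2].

Reconstruct entrywise from the claimed factors. For example, T[2,2,2] = -6 and Σₗ aₗ[2]bₗ[2]cₗ[2] = (1)·(3)·(-2) = -6; checking all 8 entries, every one matches. The claim holds.

Yes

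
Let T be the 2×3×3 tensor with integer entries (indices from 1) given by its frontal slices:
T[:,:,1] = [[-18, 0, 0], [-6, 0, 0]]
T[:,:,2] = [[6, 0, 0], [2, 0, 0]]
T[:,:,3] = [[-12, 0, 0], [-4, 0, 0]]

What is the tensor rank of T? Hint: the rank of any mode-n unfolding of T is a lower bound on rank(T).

Lower bound: T ≠ 0 (e.g. T[1,1,1] = -18), so rank(T) ≥ 1.
Upper bound: if T = a ∘ b ∘ c then every fibre of T is a multiple of the corresponding factor, so read the factors off the fibres through the nonzero entry T[1,1,1] = -18.
The mode-1 fibre T[:,1,1] = [-18, -6] gives a = (3, 1) (primitive direction); the mode-2 fibre T[1,:,1] = [-18, 0, 0] gives b = (1, 0, 0); then c[k] = T[1,1,k] / (a[1]·b[1]) = [-18, 6, -12] / 3 = (-6, 2, -4).
Expanding (3, 1) ∘ (1, 0, 0) ∘ (-6, 2, -4) reproduces all 18 entries of T, so T = (3, 1) ∘ (1, 0, 0) ∘ (-6, 2, -4) and rank(T) ≤ 1.
These bounds meet, so rank(T) = 1.

1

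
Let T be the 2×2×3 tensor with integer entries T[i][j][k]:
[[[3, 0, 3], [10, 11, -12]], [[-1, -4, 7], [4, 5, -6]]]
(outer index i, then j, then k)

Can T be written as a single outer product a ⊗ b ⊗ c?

The mode-3 unfolding of T (rows indexed by k, columns by (i,j) = (0,0), (0,1), (1,0), (1,1)) is [[3, 10, -1, 4], [0, 11, -4, 5], [3, -12, 7, -6]].
There the 2×2 minor on rows k ∈ {0, 1}, columns (i,j) ∈ {(0,0), (0,1)} is det [[3, 10], [0, 11]] = 33 ≠ 0, so this unfolding has rank ≥ 2; CP rank is at least every unfolding rank, so rank(T) ≥ 2.
In particular rank(T) ≥ 2 > 1, so T is not rank-1.

No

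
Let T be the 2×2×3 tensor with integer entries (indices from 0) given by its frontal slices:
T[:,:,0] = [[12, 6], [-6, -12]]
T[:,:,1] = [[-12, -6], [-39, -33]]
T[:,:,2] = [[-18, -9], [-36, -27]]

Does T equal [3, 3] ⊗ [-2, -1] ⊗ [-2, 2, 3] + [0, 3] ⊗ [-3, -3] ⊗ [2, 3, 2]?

Yes

Reconstruct entrywise from the claimed factors. For example, T[0,1,0] = 6 and Σₗ aₗ[0]bₗ[1]cₗ[0] = (3)·(-1)·(-2) + (0)·(-3)·(2) = 6; checking all 12 entries, every one matches. The claim holds.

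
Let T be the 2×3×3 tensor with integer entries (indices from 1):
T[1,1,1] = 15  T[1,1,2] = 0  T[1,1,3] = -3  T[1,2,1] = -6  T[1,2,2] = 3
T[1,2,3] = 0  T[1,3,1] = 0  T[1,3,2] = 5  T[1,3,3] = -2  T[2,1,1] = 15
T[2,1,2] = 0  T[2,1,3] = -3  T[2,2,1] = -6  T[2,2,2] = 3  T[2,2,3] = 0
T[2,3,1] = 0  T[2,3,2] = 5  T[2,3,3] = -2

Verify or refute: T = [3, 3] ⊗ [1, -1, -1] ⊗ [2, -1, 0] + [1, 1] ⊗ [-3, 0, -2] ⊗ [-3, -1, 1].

Yes

Reconstruct entrywise from the claimed factors. For example, T[1,1,3] = -3 and Σₗ aₗ[1]bₗ[1]cₗ[3] = (3)·(1)·(0) + (1)·(-3)·(1) = -3; checking all 18 entries, every one matches. The claim holds.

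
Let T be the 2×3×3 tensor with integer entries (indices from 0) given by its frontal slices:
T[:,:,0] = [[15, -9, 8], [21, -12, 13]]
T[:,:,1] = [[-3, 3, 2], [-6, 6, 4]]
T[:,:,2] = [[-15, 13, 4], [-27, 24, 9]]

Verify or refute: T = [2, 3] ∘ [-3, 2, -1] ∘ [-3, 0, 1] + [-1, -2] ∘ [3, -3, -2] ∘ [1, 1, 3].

Yes

Reconstruct entrywise from the claimed factors. For example, T[1,0,2] = -27 and Σₗ aₗ[1]bₗ[0]cₗ[2] = (3)·(-3)·(1) + (-2)·(3)·(3) = -27; checking all 18 entries, every one matches. The claim holds.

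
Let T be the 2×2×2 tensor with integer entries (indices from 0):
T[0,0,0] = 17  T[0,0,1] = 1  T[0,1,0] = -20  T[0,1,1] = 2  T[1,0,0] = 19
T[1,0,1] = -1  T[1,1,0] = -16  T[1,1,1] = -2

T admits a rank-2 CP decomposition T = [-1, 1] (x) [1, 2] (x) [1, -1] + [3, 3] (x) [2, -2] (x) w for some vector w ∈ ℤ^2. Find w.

w = [3, 0]

Subtract the known terms from T to get the rank-1 residual R = [3, 3] (x) [2, -2] (x) w, so R[i,j,k] = a[i]·b[j]·w[k]. Pick indices with nonzero a[0]·b[0] = (3)·(2) = 6. Only the fibre through (0,0,·) is needed: R[0,0,:] = T[0,0,:] − Σₗ aₗ[0]bₗ[0]cₗ = [17, 1] − (-1)·(1)·[1, -1] = [18, 0]. Then w[k] = R[0,0,k] / 6 for each k, giving w = [18, 0] / 6 = [3, 0].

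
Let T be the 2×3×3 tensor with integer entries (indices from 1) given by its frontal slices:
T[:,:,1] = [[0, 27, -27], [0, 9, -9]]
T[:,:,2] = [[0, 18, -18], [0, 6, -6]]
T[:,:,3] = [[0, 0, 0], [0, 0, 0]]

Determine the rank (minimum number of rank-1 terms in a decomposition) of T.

Lower bound: T ≠ 0 (e.g. T[1,2,1] = 27), so rank(T) ≥ 1.
Upper bound: if T = a ∘ b ∘ c then every fibre of T is a multiple of the corresponding factor, so read the factors off the fibres through the nonzero entry T[1,2,1] = 27.
The mode-1 fibre T[:,2,1] = [27, 9] gives a = [3, 1] (primitive direction); the mode-2 fibre T[1,:,1] = [0, 27, -27] gives b = [0, 1, -1]; then c[k] = T[1,2,k] / (a[1]·b[2]) = [27, 18, 0] / 3 = [9, 6, 0].
Expanding [3, 1] ∘ [0, 1, -1] ∘ [9, 6, 0] reproduces all 18 entries of T, so T = [3, 1] ∘ [0, 1, -1] ∘ [9, 6, 0] and rank(T) ≤ 1.
These bounds meet, so rank(T) = 1.

1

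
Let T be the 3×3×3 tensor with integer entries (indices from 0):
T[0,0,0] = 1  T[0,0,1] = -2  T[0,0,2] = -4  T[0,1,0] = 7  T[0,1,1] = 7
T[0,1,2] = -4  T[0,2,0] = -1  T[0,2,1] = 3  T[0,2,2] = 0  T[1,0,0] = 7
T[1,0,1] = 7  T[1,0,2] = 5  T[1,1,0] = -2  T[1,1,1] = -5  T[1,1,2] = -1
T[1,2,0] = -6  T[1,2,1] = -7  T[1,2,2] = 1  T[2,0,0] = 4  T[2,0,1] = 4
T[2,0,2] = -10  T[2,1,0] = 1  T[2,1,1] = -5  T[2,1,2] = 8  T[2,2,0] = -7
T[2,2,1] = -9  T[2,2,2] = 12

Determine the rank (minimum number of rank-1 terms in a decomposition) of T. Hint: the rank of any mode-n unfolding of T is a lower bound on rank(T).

Lower bound: the mode-3 unfolding of T (rows indexed by k, columns by (i,j) = (0,0), (0,1), (0,2), (1,0), (1,1), (1,2), (2,0), (2,1), (2,2)) is [[1, 7, -1, 7, -2, -6, 4, 1, -7], [-2, 7, 3, 7, -5, -7, 4, -5, -9], [-4, -4, 0, 5, -1, 1, -10, 8, 12]].
There the 3×3 minor on rows k ∈ {0, 1, 2}, columns (i,j) ∈ {(0,0), (0,1), (0,2)} is det [[1, 7, -1], [-2, 7, 3], [-4, -4, 0]] = -108 ≠ 0, so this unfolding has rank ≥ 3; CP rank is at least every unfolding rank, so rank(T) ≥ 3. (Flattening ranks never certify an upper bound on CP rank; for that we must actually write T with 3 rank-1 terms.)
Upper bound: T is a sum of 3 rank-1 terms, T = [1, -2, 1] ⊗ [2, -1, -1] ⊗ [-1, -1, -2] + [1, -1, -2] ⊗ [1, -2, -2] ⊗ [-1, -2, 2] + [2, 1, 2] ⊗ [1, 1, -1] ⊗ [2, 1, -1] (written with every a and b primitive with positive leading entry and the scale carried by c; CP decompositions are not unique, and this one is verified by expanding entrywise), so rank(T) ≤ 3.
These bounds meet, so rank(T) = 3.

3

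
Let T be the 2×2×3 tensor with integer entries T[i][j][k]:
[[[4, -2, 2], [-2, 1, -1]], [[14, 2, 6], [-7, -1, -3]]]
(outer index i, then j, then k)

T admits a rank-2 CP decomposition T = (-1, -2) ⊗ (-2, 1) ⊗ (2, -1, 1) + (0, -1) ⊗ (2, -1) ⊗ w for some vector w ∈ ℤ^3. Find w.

Subtract the known terms from T to get the rank-1 residual R = (0, -1) ⊗ (2, -1) ⊗ w, so R[i,j,k] = a[i]·b[j]·w[k]. Pick indices with nonzero a[1]·b[0] = (-1)·(2) = -2. Only the fibre through (1,0,·) is needed: R[1,0,:] = T[1,0,:] − Σₗ aₗ[1]bₗ[0]cₗ = [14, 2, 6] − (-2)·(-2)·(2, -1, 1) = [6, 6, 2]. Then w[k] = R[1,0,k] / -2 for each k, giving w = [6, 6, 2] / -2 = (-3, -3, -1).

w = (-3, -3, -1)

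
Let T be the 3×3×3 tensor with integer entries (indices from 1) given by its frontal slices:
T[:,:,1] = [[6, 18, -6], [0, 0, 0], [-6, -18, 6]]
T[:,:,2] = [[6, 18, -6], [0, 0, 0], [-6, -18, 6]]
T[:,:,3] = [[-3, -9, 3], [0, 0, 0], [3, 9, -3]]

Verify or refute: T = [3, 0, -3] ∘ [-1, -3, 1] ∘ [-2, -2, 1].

Reconstruct entrywise from the claimed factors. For example, T[1,2,3] = -9 and Σₗ aₗ[1]bₗ[2]cₗ[3] = (3)·(-3)·(1) = -9; checking all 27 entries, every one matches. The claim holds.

Yes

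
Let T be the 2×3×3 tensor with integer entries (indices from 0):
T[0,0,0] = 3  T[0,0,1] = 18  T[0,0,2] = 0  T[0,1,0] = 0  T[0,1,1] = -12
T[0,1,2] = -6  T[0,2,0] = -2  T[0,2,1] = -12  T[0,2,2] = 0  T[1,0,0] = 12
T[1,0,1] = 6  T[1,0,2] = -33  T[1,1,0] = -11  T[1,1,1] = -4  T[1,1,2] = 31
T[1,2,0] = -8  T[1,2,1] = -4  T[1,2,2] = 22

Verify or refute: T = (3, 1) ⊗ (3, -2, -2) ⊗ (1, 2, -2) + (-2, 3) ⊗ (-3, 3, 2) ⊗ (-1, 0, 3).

Reconstruct entrywise from the claimed factors. For example, T[1,1,0] = -11 and Σₗ aₗ[1]bₗ[1]cₗ[0] = (1)·(-2)·(1) + (3)·(3)·(-1) = -11; checking all 18 entries, every one matches. The claim holds.

Yes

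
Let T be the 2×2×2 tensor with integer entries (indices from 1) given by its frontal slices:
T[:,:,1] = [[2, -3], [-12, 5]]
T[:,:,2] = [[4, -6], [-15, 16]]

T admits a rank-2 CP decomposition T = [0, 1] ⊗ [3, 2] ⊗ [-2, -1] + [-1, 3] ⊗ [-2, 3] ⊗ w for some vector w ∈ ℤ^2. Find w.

Subtract the known terms from T to get the rank-1 residual R = [-1, 3] ⊗ [-2, 3] ⊗ w, so R[i,j,k] = a[i]·b[j]·w[k]. Pick indices with nonzero a[1]·b[1] = (-1)·(-2) = 2. Only the fibre through (1,1,·) is needed: R[1,1,:] = T[1,1,:] − Σₗ aₗ[1]bₗ[1]cₗ = [2, 4] − (0)·(3)·[-2, -1] = [2, 4]. Then w[k] = R[1,1,k] / 2 for each k, giving w = [2, 4] / 2 = [1, 2].

w = [1, 2]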